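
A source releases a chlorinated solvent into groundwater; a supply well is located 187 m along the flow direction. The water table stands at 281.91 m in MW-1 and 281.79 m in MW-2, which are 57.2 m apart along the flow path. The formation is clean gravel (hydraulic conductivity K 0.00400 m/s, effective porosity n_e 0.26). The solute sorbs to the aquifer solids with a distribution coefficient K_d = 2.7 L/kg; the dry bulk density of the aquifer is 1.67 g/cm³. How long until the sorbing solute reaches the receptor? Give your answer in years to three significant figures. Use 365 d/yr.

3.37 years

Hydraulic gradient i = (281.91 − 281.79) / 57.2 = 0.12 / 57.2 = 0.002098
K = 0.00400 m/s × 86400 s/d = 345.6 m/d
Darcy flux q = K·i = 345.6 × 0.002098 = 0.7250 m/d
v_s = q/n_e = 0.7250/0.26 = 2.789 m/d
Retardation R = 1 + ρ_b·K_d/n = 1 + 1.67×2.7/0.26 = 18.34
Contaminant velocity v_c = v/R = 2.789/18.34 = 0.1520 m/d
t = L/v_c = 187/0.1520 = 1230 d
   = 1230/365 = 3.37 yr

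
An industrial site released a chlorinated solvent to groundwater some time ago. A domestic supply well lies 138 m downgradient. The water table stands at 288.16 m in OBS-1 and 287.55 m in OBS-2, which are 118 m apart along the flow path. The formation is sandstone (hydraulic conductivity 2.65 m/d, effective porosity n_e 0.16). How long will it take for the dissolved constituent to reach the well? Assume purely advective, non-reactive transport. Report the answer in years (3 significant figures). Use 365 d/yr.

4.42 years

Hydraulic gradient i = (288.16 − 287.55) / 118 = 0.61 / 118 = 0.005169
q = Ki = 2.65 × 0.005169 = 0.01370 m/d
Average linear velocity = 0.01370 / 0.16 = 0.08562 m/d
t = L / v = 138 / 0.08562 = 1612 d
   = 1612 / 365 = 4.42 yr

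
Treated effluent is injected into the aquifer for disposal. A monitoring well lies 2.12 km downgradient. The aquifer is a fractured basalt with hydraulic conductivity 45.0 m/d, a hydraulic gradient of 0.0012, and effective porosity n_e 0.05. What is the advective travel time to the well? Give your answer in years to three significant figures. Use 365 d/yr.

5.38 years

Specific discharge q = 45.0 × 0.0012 = 0.05400 m/d
Average linear velocity = 0.05400 / 0.05 = 1.080 m/d
L = 2.12 km = 2120 m
t = L / v = 2120 / 1.080 = 1963 d
   = 1963 / 365 = 5.38 yr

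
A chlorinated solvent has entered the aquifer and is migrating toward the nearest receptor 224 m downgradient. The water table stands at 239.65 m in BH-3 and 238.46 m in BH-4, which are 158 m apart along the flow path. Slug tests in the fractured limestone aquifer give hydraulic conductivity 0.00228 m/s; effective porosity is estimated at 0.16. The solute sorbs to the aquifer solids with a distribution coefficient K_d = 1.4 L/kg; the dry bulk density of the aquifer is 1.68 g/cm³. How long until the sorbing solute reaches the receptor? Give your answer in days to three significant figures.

379 days

Hydraulic gradient i = (239.65 − 238.46) / 158 = 1.19 / 158 = 0.007532
K = 0.00228 m/s × 86400 s/d = 197.0 m/d
Specific discharge q = 197.0 × 0.007532 = 1.484 m/d
Seepage velocity v = q / n = 1.484 / 0.16 = 9.273 m/d
Retardation R = 1 + ρ_b·K_d/n = 1 + 1.68×1.4/0.16 = 15.70
Contaminant velocity v_c = v/R = 9.273/15.70 = 0.5906 m/d
t = L/v_c = 224/0.5906 = 379.3 d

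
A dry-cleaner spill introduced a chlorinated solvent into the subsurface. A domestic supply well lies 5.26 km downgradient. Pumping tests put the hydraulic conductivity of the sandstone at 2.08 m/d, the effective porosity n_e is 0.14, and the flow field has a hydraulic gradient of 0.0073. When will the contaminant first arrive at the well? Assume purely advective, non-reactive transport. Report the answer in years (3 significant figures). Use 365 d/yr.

Specific discharge q = 2.08 × 0.0073 = 0.01518 m/d
Average linear velocity = 0.01518 / 0.14 = 0.1085 m/d
L = 5.26 km = 5260 m
t = L / v = 5260 / 0.1085 = 48500 d
   = 48500 / 365 = 133 yr

133 years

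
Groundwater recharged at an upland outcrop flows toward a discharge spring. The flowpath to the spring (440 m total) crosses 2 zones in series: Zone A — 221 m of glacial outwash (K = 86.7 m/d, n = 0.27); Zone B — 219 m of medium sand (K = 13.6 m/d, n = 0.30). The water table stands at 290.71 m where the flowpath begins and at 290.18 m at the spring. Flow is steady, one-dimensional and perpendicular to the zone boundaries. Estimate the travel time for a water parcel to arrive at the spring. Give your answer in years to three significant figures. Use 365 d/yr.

12.1 years

Total head drop ΔH = 290.71 − 290.18 = 0.53 m
Steady 1-D flow in series ⇒ the Darcy flux q is identical in every zone and the zone head losses add (resistances L/K in series).
Σ(L/K) = 221/86.7 + 219/13.6 = 2.549 + 16.10 = 18.65 d
q = ΔH / Σ(L/K) = 0.53 / 18.65 = 0.02842 m/d (same in every zone)
Zone A: v = q/n = 0.02842/0.27 = 0.1052 m/d → t_A = 221/0.1052 = 2100 d
Zone B: v = q/n = 0.02842/0.30 = 0.09472 m/d → t_B = 219/0.09472 = 2312 d
Total t = 2100 + 2312 = 4412 d
   = 4412 / 365 = 12.1 yr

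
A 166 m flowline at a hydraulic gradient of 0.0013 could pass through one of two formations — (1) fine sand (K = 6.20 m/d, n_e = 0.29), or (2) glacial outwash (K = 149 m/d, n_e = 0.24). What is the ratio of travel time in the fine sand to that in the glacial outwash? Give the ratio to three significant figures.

Unit 1 (fine sand): v = 6.20×0.0013/0.29 = 0.02779 m/d, t = 166/0.02779 = 5973 d
Unit 2 (glacial outwash): v = 149×0.0013/0.24 = 0.8071 m/d, t = 166/0.8071 = 205.7 d
t(fine sand) / t(glacial outwash) = 5973/205.7 = 29.0

29.0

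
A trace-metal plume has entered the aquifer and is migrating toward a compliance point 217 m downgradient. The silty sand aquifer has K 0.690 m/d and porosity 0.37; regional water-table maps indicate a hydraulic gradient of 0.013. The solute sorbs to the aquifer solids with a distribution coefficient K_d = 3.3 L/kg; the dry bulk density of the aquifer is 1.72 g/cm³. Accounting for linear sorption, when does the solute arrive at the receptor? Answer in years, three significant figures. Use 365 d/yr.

401 years

q = Ki = 0.690 × 0.013 = 0.008970 m/d
v_s = q/n_e = 0.008970/0.37 = 0.02424 m/d
Retardation R = 1 + ρ_b·K_d/n = 1 + 1.72×3.3/0.37 = 16.34
Contaminant velocity v_c = v/R = 0.02424/16.34 = 0.001484 m/d
t = L/v_c = 217/0.001484 = 146300 d
   = 146300/365 = 401 yr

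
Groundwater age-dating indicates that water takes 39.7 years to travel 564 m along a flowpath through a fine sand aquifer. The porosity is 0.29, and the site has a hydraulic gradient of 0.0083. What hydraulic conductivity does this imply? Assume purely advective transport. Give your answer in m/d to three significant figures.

t = 39.7 years = 14490 d
v = L / t = 564 / 14490 = 0.03892 m/d
K = v · n / i = 0.03892 × 0.29 / 0.0083 = 1.36 m/d

1.36 m/d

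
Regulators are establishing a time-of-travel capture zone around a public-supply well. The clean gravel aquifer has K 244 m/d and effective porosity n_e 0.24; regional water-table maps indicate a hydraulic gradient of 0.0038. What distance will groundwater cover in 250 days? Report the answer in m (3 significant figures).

966 m

Darcy flux q = K·i = 244 × 0.0038 = 0.9272 m/d
v = Ki/n = 244·0.0038/0.24 = 3.863 m/d
L = v × T = 3.863 × 250 = 965.8 m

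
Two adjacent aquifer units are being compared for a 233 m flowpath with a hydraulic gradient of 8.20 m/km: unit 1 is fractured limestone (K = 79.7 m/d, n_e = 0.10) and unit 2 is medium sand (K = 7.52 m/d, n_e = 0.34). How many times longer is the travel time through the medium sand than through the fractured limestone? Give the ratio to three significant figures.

Unit 1 (fractured limestone): v = 79.7×0.0082/0.10 = 6.535 m/d, t = 233/6.535 = 35.65 d
Unit 2 (medium sand): v = 7.52×0.0082/0.34 = 0.1814 m/d, t = 233/0.1814 = 1285 d
t(medium sand) / t(fractured limestone) = 1285/35.65 = 36.0

36.0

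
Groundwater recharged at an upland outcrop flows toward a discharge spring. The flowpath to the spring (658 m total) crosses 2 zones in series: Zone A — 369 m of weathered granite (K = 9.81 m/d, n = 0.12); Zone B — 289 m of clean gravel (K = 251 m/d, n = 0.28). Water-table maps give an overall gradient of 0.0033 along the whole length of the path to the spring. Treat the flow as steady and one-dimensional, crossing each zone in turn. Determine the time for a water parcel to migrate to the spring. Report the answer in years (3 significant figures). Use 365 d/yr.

6.12 years

For zones in series the flux q is common to all zones; the equivalent conductivity is the harmonic (thickness-weighted) mean, K_eq = L_total / Σ(L_j/K_j).
Σ(L/K) = 369/9.81 + 289/251 = 37.61 + 1.151 = 38.77 d
K_eq = L_total / Σ(L/K) = 658 / 38.77 = 16.97 m/d
q = K_eq · i = 16.97 × 0.0033 = 0.05601 m/d (same in every zone)
Zone A: v = q/n = 0.05601/0.12 = 0.4668 m/d → t_A = 369/0.4668 = 790.5 d
Zone B: v = q/n = 0.05601/0.28 = 0.2000 m/d → t_B = 289/0.2000 = 1445 d
Total t = 790.5 + 1445 = 2235 d
   = 2235 / 365 = 6.12 yr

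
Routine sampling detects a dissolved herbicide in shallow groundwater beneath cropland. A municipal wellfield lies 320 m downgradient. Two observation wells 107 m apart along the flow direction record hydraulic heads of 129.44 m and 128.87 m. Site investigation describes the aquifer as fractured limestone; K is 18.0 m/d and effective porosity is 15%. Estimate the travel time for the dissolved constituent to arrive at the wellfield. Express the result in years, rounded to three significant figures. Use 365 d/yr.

Hydraulic gradient i = (129.44 − 128.87) / 107 = 0.57 / 107 = 0.005327
q = Ki = 18.0 × 0.005327 = 0.09589 m/d
Average linear velocity = 0.09589 / 0.15 = 0.6393 m/d
t = L / v = 320 / 0.6393 = 500.6 d
   = 500.6 / 365 = 1.37 yr

1.37 years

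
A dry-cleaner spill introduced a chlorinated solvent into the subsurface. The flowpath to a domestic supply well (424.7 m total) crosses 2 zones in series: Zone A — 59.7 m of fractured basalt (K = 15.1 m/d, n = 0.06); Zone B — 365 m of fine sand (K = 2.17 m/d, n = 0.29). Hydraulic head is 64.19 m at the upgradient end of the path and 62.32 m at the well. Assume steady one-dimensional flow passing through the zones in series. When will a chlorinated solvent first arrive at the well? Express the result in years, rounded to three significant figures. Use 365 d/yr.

Total head drop ΔH = 64.19 − 62.32 = 1.87 m
Steady 1-D flow in series ⇒ the Darcy flux q is identical in every zone and the zone head losses add (resistances L/K in series).
Σ(L/K) = 59.7/15.1 + 365/2.17 = 3.954 + 168.2 = 172.2 d
q = ΔH / Σ(L/K) = 1.87 / 172.2 = 0.01086 m/d (same in every zone)
Zone A: v = q/n = 0.01086/0.06 = 0.1810 m/d → t_A = 59.7/0.1810 = 329.8 d
Zone B: v = q/n = 0.01086/0.29 = 0.03746 m/d → t_B = 365/0.03746 = 9745 d
Total t = 329.8 + 9745 = 10070 d
   = 10070 / 365 = 27.6 yr

27.6 years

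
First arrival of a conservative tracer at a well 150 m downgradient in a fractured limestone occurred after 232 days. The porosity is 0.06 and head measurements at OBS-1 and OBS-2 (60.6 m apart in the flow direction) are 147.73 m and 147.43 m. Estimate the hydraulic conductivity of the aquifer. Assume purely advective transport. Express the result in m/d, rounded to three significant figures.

7.84 m/d

Hydraulic gradient i = (147.73 − 147.43) / 60.6 = 0.30 / 60.6 = 0.004950
v = L / t = 150 / 232 = 0.6466 m/d
K = v · n / i = 0.6466 × 0.06 / 0.004950 = 7.84 m/d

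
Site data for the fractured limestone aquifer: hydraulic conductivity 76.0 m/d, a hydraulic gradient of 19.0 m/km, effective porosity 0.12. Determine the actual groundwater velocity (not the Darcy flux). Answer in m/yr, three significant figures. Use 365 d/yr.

4390 m/yr

q = Ki = 76.0 × 0.019 = 1.444 m/d
v_s = q/n_e = 1.444/0.12 = 12.03 m/d
   = 12.03 × 365 = 4390 m/yr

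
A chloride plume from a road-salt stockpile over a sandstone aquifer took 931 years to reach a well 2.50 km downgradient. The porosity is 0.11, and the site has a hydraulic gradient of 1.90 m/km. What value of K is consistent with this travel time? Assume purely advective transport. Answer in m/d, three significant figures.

0.426 m/d

t = 931 years = 339800 d
L = 2.50 km = 2500 m
v = L / t = 2500 / 339800 = 0.007357 m/d
K = v · n / i = 0.007357 × 0.11 / 0.0019 = 0.426 m/d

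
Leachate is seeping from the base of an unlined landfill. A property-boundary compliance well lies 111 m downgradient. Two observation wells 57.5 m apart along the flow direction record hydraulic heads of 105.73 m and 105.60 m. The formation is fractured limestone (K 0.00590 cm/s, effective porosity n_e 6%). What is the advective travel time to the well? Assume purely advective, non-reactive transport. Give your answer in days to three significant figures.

Hydraulic gradient i = (105.73 − 105.60) / 57.5 = 0.13 / 57.5 = 0.002261
K = 0.00590 cm/s × 864 = 5.098 m/d
Specific discharge q = 5.098 × 0.002261 = 0.01153 m/d
Average linear velocity = 0.01153 / 0.06 = 0.1921 m/d
t = L / v = 111 / 0.1921 = 577.9 d

578 days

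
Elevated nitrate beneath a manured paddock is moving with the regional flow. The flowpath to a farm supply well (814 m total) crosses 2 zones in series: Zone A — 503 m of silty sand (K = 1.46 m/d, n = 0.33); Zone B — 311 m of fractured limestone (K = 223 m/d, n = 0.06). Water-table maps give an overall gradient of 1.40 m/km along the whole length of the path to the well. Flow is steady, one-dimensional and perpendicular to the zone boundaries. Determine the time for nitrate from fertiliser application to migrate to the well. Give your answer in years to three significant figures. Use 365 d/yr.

154 years

Continuity: the same q passes through each zone, so ΔH = q·Σ(L_j/K_j) — the zones act as resistances in series.
Σ(L/K) = 503/1.46 + 311/223 = 344.5 + 1.395 = 345.9 d
K_eq = L_total / Σ(L/K) = 814 / 345.9 = 2.353 m/d
q = K_eq · i = 2.353 × 0.0014 = 0.003294 m/d (same in every zone)
Zone A: v = q/n = 0.003294/0.33 = 0.009983 m/d → t_A = 503/0.009983 = 50380 d
Zone B: v = q/n = 0.003294/0.06 = 0.05491 m/d → t_B = 311/0.05491 = 5664 d
Total t = 50380 + 5664 = 56050 d
   = 56050 / 365 = 154 yr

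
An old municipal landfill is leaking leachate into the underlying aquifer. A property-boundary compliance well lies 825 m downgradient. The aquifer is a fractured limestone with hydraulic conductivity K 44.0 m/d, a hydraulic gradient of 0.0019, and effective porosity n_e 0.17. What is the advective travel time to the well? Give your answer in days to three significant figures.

1680 days

Specific discharge q = 44.0 × 0.0019 = 0.08360 m/d
Seepage velocity v = q / n = 0.08360 / 0.17 = 0.4918 m/d
t = L / v = 825 / 0.4918 = 1678 d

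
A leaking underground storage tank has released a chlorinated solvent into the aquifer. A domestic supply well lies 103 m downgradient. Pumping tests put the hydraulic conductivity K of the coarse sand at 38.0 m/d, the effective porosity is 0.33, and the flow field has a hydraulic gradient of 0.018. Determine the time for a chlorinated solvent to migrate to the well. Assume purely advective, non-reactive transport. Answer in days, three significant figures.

49.7 days

q = Ki = 38.0 × 0.018 = 0.6840 m/d
v = Ki/n = 38.0·0.018/0.33 = 2.073 m/d
t = L / v = 103 / 2.073 = 49.69 d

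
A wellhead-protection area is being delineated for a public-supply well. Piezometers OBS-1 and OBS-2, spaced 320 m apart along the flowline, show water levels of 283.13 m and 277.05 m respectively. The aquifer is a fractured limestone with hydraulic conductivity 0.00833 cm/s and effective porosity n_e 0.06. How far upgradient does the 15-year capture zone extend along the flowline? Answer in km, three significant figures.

Hydraulic gradient i = (283.13 − 277.05) / 320 = 6.08 / 320 = 0.01900
K = 0.00833 cm/s × 864 = 7.197 m/d
Darcy flux q = K·i = 7.197 × 0.01900 = 0.1367 m/d
Seepage velocity v = q / n = 0.1367 / 0.06 = 2.279 m/d
T = 15 yr × 365 = 5475 d
L = v × T = 2.279 × 5475 = 12480 m
   = 12.5 km

12.5 km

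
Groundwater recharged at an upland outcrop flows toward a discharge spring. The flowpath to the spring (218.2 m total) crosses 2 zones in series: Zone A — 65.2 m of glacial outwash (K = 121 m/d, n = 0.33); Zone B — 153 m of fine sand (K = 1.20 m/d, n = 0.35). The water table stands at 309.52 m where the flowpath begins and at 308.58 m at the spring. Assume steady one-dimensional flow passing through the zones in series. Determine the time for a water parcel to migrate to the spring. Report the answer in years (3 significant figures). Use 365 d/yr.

Total head drop ΔH = 309.52 − 308.58 = 0.94 m
Continuity: the same q passes through each zone, so ΔH = q·Σ(L_j/K_j) — the zones act as resistances in series.
Σ(L/K) = 65.2/121 + 153/1.20 = 0.5388 + 127.5 = 128.0 d
q = ΔH / Σ(L/K) = 0.94 / 128.0 = 0.007342 m/d (same in every zone)
Zone A: v = q/n = 0.007342/0.33 = 0.02225 m/d → t_A = 65.2/0.02225 = 2931 d
Zone B: v = q/n = 0.007342/0.35 = 0.02098 m/d → t_B = 153/0.02098 = 7294 d
Total t = 2931 + 7294 = 10220 d
   = 10220 / 365 = 28.0 yr

28.0 years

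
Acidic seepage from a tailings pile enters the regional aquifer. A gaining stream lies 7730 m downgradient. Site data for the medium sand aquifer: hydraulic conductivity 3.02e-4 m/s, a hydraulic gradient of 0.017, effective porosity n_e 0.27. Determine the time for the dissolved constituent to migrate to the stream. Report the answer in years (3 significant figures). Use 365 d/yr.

K = 3.02e-4 m/s × 86400 s/d = 26.09 m/d
Specific discharge q = 26.09 × 0.017 = 0.4436 m/d
v_s = q/n_e = 0.4436/0.27 = 1.643 m/d
t = L / v = 7730 / 1.643 = 4705 d
   = 4705 / 365 = 12.9 yr

12.9 years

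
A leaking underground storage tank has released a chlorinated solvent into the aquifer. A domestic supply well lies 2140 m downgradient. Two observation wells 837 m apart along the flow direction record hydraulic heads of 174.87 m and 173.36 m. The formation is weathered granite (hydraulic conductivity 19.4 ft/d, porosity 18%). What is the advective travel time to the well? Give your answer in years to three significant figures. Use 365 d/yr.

98.9 years

Hydraulic gradient i = (174.87 − 173.36) / 837 = 1.51 / 837 = 0.001804
K = 19.4 ft/d × 0.3048 = 5.913 m/d
Darcy flux q = K·i = 5.913 × 0.001804 = 0.01067 m/d
v_s = q/n_e = 0.01067/0.18 = 0.05926 m/d
t = L / v = 2140 / 0.05926 = 36110 d
   = 36110 / 365 = 98.9 yr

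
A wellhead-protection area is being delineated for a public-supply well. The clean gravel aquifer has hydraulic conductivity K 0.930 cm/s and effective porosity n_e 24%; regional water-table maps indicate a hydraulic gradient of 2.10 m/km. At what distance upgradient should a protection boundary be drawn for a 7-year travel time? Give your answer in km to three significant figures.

K = 0.930 cm/s × 864 = 803.5 m/d
Specific discharge q = 803.5 × 0.0021 = 1.687 m/d
Average linear velocity = 1.687 / 0.24 = 7.031 m/d
T = 7 yr × 365 = 2555 d
L = v × T = 7.031 × 2555 = 17960 m
   = 18.0 km

18.0 km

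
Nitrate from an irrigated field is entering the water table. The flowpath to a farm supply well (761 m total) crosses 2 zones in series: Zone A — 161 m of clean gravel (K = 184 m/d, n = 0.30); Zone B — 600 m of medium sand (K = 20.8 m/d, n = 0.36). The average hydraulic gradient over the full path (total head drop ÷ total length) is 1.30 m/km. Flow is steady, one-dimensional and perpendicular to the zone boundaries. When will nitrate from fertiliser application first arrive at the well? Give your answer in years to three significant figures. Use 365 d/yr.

Continuity: the same q passes through each zone, so ΔH = q·Σ(L_j/K_j) — the zones act as resistances in series.
Σ(L/K) = 161/184 + 600/20.8 = 0.8750 + 28.85 = 29.72 d
K_eq = L_total / Σ(L/K) = 761 / 29.72 = 25.60 m/d
q = K_eq · i = 25.60 × 0.0013 = 0.03329 m/d (same in every zone)
Zone A: v = q/n = 0.03329/0.30 = 0.1110 m/d → t_A = 161/0.1110 = 1451 d
Zone B: v = q/n = 0.03329/0.36 = 0.09246 m/d → t_B = 600/0.09246 = 6489 d
Total t = 1451 + 6489 = 7940 d
   = 7940 / 365 = 21.8 yr

21.8 years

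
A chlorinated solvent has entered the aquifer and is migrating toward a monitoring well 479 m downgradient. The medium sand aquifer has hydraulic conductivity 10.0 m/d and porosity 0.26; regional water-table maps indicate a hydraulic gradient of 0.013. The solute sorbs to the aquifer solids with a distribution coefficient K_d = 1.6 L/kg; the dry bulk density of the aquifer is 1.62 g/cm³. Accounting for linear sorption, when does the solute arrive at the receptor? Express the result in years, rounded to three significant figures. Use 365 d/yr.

Specific discharge q = 10.0 × 0.013 = 0.1300 m/d
Seepage velocity v = q / n = 0.1300 / 0.26 = 0.5000 m/d
Retardation R = 1 + ρ_b·K_d/n = 1 + 1.62×1.6/0.26 = 10.97
Contaminant velocity v_c = v/R = 0.5000/10.97 = 0.04558 m/d
t = L/v_c = 479/0.04558 = 10510 d
   = 10510/365 = 28.8 yr

28.8 years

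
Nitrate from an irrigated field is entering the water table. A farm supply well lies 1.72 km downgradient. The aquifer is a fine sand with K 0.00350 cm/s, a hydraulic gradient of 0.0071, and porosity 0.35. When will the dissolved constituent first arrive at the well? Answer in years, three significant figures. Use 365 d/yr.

K = 0.00350 cm/s × 864 = 3.024 m/d
q = Ki = 3.024 × 0.0071 = 0.02147 m/d
v = Ki/n = 3.024·0.0071/0.35 = 0.06134 m/d
L = 1.72 km = 1720 m
t = L / v = 1720 / 0.06134 = 28040 d
   = 28040 / 365 = 76.8 yr

76.8 years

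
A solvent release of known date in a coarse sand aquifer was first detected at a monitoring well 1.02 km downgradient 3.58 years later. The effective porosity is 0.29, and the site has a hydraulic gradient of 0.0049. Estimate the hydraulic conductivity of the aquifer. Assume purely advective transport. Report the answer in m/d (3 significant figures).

t = 3.58 years = 1307 d
L = 1.02 km = 1020 m
v = L / t = 1020 / 1307 = 0.7806 m/d
K = v · n / i = 0.7806 × 0.29 / 0.0049 = 46.2 m/d

46.2 m/d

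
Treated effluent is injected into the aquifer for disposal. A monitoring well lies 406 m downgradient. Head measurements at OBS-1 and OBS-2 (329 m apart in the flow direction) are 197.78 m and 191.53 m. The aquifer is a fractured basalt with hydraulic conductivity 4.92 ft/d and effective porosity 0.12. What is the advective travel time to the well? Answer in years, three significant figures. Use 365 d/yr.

Hydraulic gradient i = (197.78 − 191.53) / 329 = 6.25 / 329 = 0.01900
K = 4.92 ft/d × 0.3048 = 1.500 m/d
q = Ki = 1.500 × 0.01900 = 0.02849 m/d
Seepage velocity v = q / n = 0.02849 / 0.12 = 0.2374 m/d
t = L / v = 406 / 0.2374 = 1710 d
   = 1710 / 365 = 4.69 yr

4.69 years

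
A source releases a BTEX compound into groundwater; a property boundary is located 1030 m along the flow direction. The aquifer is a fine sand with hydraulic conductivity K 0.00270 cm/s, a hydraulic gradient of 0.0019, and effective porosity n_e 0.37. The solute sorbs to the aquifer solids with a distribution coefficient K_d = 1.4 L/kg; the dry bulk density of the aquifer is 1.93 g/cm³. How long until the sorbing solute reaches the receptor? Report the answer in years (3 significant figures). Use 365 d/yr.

1960 years

K = 0.00270 cm/s × 864 = 2.333 m/d
Specific discharge q = 2.333 × 0.0019 = 0.004432 m/d
v_s = q/n_e = 0.004432/0.37 = 0.01198 m/d
Retardation R = 1 + ρ_b·K_d/n = 1 + 1.93×1.4/0.37 = 8.303
Contaminant velocity v_c = v/R = 0.01198/8.303 = 0.001443 m/d
t = L/v_c = 1030/0.001443 = 713900 d
   = 713900/365 = 1960 yr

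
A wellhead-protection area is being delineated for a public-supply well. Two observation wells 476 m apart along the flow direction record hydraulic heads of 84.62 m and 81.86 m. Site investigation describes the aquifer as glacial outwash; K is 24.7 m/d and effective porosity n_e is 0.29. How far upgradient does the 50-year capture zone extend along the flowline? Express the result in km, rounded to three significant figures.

Hydraulic gradient i = (84.62 − 81.86) / 476 = 2.76 / 476 = 0.005798
Darcy flux q = K·i = 24.7 × 0.005798 = 0.1432 m/d
Average linear velocity = 0.1432 / 0.29 = 0.4939 m/d
T = 50 yr × 365 = 18250 d
L = v × T = 0.4939 × 18250 = 9013 m
   = 9.01 km

9.01 km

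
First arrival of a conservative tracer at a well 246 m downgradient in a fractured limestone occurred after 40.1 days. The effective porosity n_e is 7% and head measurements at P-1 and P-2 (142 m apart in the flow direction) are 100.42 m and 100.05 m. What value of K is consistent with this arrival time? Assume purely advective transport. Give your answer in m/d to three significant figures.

165 m/d

Hydraulic gradient i = (100.42 − 100.05) / 142 = 0.37 / 142 = 0.002606
v = L / t = 246 / 40.1 = 6.135 m/d
K = v · n / i = 6.135 × 0.07 / 0.002606 = 165 m/d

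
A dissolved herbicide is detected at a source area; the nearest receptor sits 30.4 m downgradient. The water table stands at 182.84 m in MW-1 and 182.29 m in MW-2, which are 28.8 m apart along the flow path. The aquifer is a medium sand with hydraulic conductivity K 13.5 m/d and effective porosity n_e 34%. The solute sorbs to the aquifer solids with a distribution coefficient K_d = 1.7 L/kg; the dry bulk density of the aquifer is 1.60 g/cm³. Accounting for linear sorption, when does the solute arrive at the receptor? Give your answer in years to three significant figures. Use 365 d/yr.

Hydraulic gradient i = (182.84 − 182.29) / 28.8 = 0.55 / 28.8 = 0.01910
q = Ki = 13.5 × 0.01910 = 0.2578 m/d
v_s = q/n_e = 0.2578/0.34 = 0.7583 m/d
Retardation R = 1 + ρ_b·K_d/n = 1 + 1.60×1.7/0.34 = 9.000
Contaminant velocity v_c = v/R = 0.7583/9.000 = 0.08425 m/d
t = L/v_c = 30.4/0.08425 = 360.8 d
   = 360.8/365 = 0.989 yr

0.989 years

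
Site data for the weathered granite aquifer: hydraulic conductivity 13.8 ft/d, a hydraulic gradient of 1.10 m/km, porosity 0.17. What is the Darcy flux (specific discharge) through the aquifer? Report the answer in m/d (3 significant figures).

0.00463 m/d

K = 13.8 ft/d × 0.3048 = 4.206 m/d
Specific discharge q = 4.206 × 0.0011 = 0.004627 m/d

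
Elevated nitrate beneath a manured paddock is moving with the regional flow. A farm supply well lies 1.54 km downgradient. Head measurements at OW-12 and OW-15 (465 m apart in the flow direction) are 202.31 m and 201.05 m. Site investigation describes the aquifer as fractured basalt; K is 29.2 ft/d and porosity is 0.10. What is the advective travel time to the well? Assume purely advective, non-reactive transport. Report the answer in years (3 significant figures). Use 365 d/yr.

Hydraulic gradient i = (202.31 − 201.05) / 465 = 1.26 / 465 = 0.002710
K = 29.2 ft/d × 0.3048 = 8.900 m/d
q = Ki = 8.900 × 0.002710 = 0.02412 m/d
v_s = q/n_e = 0.02412/0.10 = 0.2412 m/d
L = 1.54 km = 1540 m
t = L / v = 1540 / 0.2412 = 6386 d
   = 6386 / 365 = 17.5 yr

17.5 years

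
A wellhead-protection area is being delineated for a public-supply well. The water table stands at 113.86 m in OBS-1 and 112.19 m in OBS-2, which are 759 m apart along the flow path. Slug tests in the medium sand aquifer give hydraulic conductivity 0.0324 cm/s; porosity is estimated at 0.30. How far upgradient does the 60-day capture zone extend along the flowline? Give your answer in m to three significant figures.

12.3 m

Hydraulic gradient i = (113.86 − 112.19) / 759 = 1.67 / 759 = 0.002200
K = 0.0324 cm/s × 864 = 27.99 m/d
Specific discharge q = 27.99 × 0.002200 = 0.06159 m/d
Average linear velocity = 0.06159 / 0.30 = 0.2053 m/d
L = v × T = 0.2053 × 60 = 12.32 m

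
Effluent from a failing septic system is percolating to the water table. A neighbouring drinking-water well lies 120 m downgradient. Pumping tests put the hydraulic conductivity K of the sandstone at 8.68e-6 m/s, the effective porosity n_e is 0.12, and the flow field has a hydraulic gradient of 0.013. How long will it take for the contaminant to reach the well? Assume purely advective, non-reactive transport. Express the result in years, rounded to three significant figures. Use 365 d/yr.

4.05 years

K = 8.68e-6 m/s × 86400 s/d = 0.7500 m/d
Specific discharge q = 0.7500 × 0.013 = 0.009749 m/d
v_s = q/n_e = 0.009749/0.12 = 0.08124 m/d
t = L / v = 120 / 0.08124 = 1477 d
   = 1477 / 365 = 4.05 yr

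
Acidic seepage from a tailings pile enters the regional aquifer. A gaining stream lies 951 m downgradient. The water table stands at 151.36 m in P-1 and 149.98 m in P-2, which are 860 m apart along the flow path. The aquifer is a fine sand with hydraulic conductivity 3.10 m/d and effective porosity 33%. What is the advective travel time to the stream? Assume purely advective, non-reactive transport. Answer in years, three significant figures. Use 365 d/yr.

Hydraulic gradient i = (151.36 − 149.98) / 860 = 1.38 / 860 = 0.001605
Specific discharge q = 3.10 × 0.001605 = 0.004974 m/d
v_s = q/n_e = 0.004974/0.33 = 0.01507 m/d
t = L / v = 951 / 0.01507 = 63090 d
   = 63090 / 365 = 173 yr

173 years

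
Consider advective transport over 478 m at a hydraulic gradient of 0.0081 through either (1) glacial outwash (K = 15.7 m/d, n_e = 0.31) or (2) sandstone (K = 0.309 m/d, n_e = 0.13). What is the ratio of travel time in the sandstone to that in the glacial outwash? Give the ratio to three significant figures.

Unit 1 (glacial outwash): v = 15.7×0.0081/0.31 = 0.4102 m/d, t = 478/0.4102 = 1165 d
Unit 2 (sandstone): v = 0.309×0.0081/0.13 = 0.01925 m/d, t = 478/0.01925 = 24830 d
t(sandstone) / t(glacial outwash) = 24830/1165 = 21.3

21.3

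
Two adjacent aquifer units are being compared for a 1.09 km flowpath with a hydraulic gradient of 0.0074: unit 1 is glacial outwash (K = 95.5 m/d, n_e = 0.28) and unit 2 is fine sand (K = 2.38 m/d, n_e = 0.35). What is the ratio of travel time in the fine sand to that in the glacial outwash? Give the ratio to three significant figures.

Unit 1 (glacial outwash): v = 95.5×0.0074/0.28 = 2.524 m/d, t = 1090/2.524 = 431.9 d
Unit 2 (fine sand): v = 2.38×0.0074/0.35 = 0.05032 m/d, t = 1090/0.05032 = 21660 d
t(fine sand) / t(glacial outwash) = 21660/431.9 = 50.2

50.2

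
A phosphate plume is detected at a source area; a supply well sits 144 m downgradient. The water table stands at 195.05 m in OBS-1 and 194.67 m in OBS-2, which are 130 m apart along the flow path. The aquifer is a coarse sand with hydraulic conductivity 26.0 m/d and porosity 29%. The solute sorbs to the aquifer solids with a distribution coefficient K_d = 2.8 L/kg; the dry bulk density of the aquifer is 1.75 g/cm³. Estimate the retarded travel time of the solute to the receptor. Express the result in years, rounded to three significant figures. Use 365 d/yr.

Hydraulic gradient i = (195.05 − 194.67) / 130 = 0.38 / 130 = 0.002923
q = Ki = 26.0 × 0.002923 = 0.07600 m/d
Seepage velocity v = q / n = 0.07600 / 0.29 = 0.2621 m/d
Retardation R = 1 + ρ_b·K_d/n = 1 + 1.75×2.8/0.29 = 17.90
Contaminant velocity v_c = v/R = 0.2621/17.90 = 0.01464 m/d
t = L/v_c = 144/0.01464 = 9834 d
   = 9834/365 = 26.9 yr

26.9 years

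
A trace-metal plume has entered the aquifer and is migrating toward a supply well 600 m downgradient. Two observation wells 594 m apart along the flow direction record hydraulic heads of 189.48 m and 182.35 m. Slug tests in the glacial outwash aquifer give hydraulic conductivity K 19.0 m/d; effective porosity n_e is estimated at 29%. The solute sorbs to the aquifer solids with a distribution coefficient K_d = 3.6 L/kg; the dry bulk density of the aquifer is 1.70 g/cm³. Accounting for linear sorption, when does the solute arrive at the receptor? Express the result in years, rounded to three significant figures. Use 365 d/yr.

Hydraulic gradient i = (189.48 − 182.35) / 594 = 7.13 / 594 = 0.01200
Darcy flux q = K·i = 19.0 × 0.01200 = 0.2281 m/d
v_s = q/n_e = 0.2281/0.29 = 0.7864 m/d
Retardation R = 1 + ρ_b·K_d/n = 1 + 1.70×3.6/0.29 = 22.10
Contaminant velocity v_c = v/R = 0.7864/22.10 = 0.03558 m/d
t = L/v_c = 600/0.03558 = 16860 d
   = 16860/365 = 46.2 yr

46.2 years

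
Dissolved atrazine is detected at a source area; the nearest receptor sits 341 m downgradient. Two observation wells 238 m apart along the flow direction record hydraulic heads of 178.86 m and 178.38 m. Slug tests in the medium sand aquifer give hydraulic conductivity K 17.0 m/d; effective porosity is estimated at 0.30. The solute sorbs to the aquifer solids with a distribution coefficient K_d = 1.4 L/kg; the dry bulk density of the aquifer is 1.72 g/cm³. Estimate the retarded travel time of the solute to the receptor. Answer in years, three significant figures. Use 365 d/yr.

73.8 years

Hydraulic gradient i = (178.86 − 178.38) / 238 = 0.48 / 238 = 0.002017
Specific discharge q = 17.0 × 0.002017 = 0.03429 m/d
v_s = q/n_e = 0.03429/0.30 = 0.1143 m/d
Retardation R = 1 + ρ_b·K_d/n = 1 + 1.72×1.4/0.30 = 9.027
Contaminant velocity v_c = v/R = 0.1143/9.027 = 0.01266 m/d
t = L/v_c = 341/0.01266 = 26930 d
   = 26930/365 = 73.8 yr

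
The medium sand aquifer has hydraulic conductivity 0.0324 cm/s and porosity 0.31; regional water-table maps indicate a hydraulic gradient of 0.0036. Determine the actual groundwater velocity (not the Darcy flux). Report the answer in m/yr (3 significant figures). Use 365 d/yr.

119 m/yr

K = 0.0324 cm/s × 864 = 27.99 m/d
Specific discharge q = 27.99 × 0.0036 = 0.1008 m/d
Average linear velocity = 0.1008 / 0.31 = 0.3251 m/d
   = 0.3251 × 365 = 119 m/yr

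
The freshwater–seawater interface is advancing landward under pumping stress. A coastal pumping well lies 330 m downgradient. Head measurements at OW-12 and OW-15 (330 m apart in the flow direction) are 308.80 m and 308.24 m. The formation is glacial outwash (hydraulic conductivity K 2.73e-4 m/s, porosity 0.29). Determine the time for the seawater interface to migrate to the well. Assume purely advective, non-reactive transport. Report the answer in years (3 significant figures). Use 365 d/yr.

Hydraulic gradient i = (308.80 − 308.24) / 330 = 0.56 / 330 = 0.001697
K = 2.73e-4 m/s × 86400 s/d = 23.59 m/d
Specific discharge q = 23.59 × 0.001697 = 0.04003 m/d
Seepage velocity v = q / n = 0.04003 / 0.29 = 0.1380 m/d
t = L / v = 330 / 0.1380 = 2391 d
   = 2391 / 365 = 6.55 yr

6.55 years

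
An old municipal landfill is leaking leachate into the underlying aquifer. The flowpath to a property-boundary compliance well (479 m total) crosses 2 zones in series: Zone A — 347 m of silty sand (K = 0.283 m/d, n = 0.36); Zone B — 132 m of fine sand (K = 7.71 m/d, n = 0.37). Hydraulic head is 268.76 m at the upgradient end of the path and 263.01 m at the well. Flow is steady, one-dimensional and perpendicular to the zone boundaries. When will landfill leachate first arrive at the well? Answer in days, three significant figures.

Total head drop ΔH = 268.76 − 263.01 = 5.75 m
Steady 1-D flow in series ⇒ the Darcy flux q is identical in every zone and the zone head losses add (resistances L/K in series).
Σ(L/K) = 347/0.283 + 132/7.71 = 1226 + 17.12 = 1243 d
q = ΔH / Σ(L/K) = 5.75 / 1243 = 0.004625 m/d (same in every zone)
Zone A: v = q/n = 0.004625/0.36 = 0.01285 m/d → t_A = 347/0.01285 = 27010 d
Zone B: v = q/n = 0.004625/0.37 = 0.01250 m/d → t_B = 132/0.01250 = 10560 d
Total t = 27010 + 10560 = 37570 d

37600 days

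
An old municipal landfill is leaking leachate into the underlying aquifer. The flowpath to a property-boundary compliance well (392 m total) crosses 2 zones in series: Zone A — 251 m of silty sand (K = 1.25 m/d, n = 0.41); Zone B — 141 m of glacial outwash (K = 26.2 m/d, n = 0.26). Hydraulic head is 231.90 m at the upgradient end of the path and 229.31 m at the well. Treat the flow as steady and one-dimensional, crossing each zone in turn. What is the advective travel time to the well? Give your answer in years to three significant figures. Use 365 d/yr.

Total head drop ΔH = 231.90 − 229.31 = 2.59 m
Steady 1-D flow in series ⇒ the Darcy flux q is identical in every zone and the zone head losses add (resistances L/K in series).
Σ(L/K) = 251/1.25 + 141/26.2 = 200.8 + 5.382 = 206.2 d
q = ΔH / Σ(L/K) = 2.59 / 206.2 = 0.01256 m/d (same in every zone)
Zone A: v = q/n = 0.01256/0.41 = 0.03064 m/d → t_A = 251/0.03064 = 8192 d
Zone B: v = q/n = 0.01256/0.26 = 0.04831 m/d → t_B = 141/0.04831 = 2918 d
Total t = 8192 + 2918 = 11110 d
   = 11110 / 365 = 30.4 yr

30.4 years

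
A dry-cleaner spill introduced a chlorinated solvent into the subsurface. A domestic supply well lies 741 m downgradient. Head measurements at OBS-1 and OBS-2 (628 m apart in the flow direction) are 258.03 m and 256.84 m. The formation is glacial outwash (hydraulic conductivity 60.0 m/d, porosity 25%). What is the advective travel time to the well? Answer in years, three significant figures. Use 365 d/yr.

4.46 years

Hydraulic gradient i = (258.03 − 256.84) / 628 = 1.19 / 628 = 0.001895
Darcy flux q = K·i = 60.0 × 0.001895 = 0.1137 m/d
Average linear velocity = 0.1137 / 0.25 = 0.4548 m/d
t = L / v = 741 / 0.4548 = 1629 d
   = 1629 / 365 = 4.46 yr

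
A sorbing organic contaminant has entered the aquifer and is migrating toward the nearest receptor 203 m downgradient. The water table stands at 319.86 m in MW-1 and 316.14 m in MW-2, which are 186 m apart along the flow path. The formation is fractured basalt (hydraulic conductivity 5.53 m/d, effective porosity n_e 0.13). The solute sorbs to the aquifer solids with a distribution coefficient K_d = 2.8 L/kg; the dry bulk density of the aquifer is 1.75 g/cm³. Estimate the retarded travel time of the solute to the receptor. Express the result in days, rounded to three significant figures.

Hydraulic gradient i = (319.86 − 316.14) / 186 = 3.72 / 186 = 0.02000
Specific discharge q = 5.53 × 0.02000 = 0.1106 m/d
v = Ki/n = 5.53·0.02000/0.13 = 0.8508 m/d
Retardation R = 1 + ρ_b·K_d/n = 1 + 1.75×2.8/0.13 = 38.69
Contaminant velocity v_c = v/R = 0.8508/38.69 = 0.02199 m/d
t = L/v_c = 203/0.02199 = 9232 d

9230 days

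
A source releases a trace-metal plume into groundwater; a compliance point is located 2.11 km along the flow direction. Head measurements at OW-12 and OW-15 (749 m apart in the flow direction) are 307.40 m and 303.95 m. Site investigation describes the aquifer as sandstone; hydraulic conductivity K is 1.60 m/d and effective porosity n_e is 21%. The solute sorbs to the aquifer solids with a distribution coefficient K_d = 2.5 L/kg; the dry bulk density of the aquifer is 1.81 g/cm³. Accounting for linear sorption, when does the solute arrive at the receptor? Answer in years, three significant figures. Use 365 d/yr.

3710 years

Hydraulic gradient i = (307.40 − 303.95) / 749 = 3.45 / 749 = 0.004606
q = Ki = 1.60 × 0.004606 = 0.007370 m/d
v = Ki/n = 1.60·0.004606/0.21 = 0.03509 m/d
Retardation R = 1 + ρ_b·K_d/n = 1 + 1.81×2.5/0.21 = 22.55
Contaminant velocity v_c = v/R = 0.03509/22.55 = 0.001556 m/d
L = 2.11 km = 2110 m
t = L/v_c = 2110/0.001556 = 1.356e6 d
   = 1.356e6/365 = 3710 yr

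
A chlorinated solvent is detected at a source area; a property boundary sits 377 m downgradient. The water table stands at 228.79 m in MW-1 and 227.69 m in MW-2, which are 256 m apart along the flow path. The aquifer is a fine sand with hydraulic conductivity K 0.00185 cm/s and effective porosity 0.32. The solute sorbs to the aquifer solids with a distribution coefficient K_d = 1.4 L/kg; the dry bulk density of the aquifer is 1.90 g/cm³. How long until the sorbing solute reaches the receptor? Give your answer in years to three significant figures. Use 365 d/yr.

448 years

Hydraulic gradient i = (228.79 − 227.69) / 256 = 1.10 / 256 = 0.004297
K = 0.00185 cm/s × 864 = 1.598 m/d
Specific discharge q = 1.598 × 0.004297 = 0.006868 m/d
Average linear velocity = 0.006868 / 0.32 = 0.02146 m/d
Retardation R = 1 + ρ_b·K_d/n = 1 + 1.90×1.4/0.32 = 9.312
Contaminant velocity v_c = v/R = 0.02146/9.312 = 0.002305 m/d
t = L/v_c = 377/0.002305 = 163600 d
   = 163600/365 = 448 yr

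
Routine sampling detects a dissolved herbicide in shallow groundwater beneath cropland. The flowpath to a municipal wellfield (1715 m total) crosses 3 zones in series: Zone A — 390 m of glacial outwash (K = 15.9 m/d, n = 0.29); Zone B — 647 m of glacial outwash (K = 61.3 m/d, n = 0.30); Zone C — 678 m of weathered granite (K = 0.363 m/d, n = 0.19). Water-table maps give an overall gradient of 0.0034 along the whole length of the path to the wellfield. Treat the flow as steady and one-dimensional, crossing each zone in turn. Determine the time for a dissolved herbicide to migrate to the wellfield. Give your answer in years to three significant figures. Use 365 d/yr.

For zones in series the flux q is common to all zones; the equivalent conductivity is the harmonic (thickness-weighted) mean, K_eq = L_total / Σ(L_j/K_j).
Σ(L/K) = 390/15.9 + 647/61.3 + 678/0.363 = 24.53 + 10.55 + 1868 = 1903 d
K_eq = L_total / Σ(L/K) = 1715 / 1903 = 0.9013 m/d
q = K_eq · i = 0.9013 × 0.0034 = 0.003064 m/d (same in every zone)
Zone A: v = q/n = 0.003064/0.29 = 0.01057 m/d → t_A = 390/0.01057 = 36910 d
Zone B: v = q/n = 0.003064/0.30 = 0.01021 m/d → t_B = 647/0.01021 = 63340 d
Zone C: v = q/n = 0.003064/0.19 = 0.01613 m/d → t_C = 678/0.01613 = 42040 d
Total t = 36910 + 63340 + 42040 = 142300 d
   = 142300 / 365 = 390 yr

390 years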